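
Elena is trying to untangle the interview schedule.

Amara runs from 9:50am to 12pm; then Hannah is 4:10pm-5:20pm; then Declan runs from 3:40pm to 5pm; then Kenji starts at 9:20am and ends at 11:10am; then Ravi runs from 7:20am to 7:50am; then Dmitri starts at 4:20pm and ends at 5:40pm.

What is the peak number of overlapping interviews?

Sweep the timeline, counting +1 at each start and −1 at each end (ends before starts at a tie):
7:20am start Ravi → 1
7:50am end Ravi → 0
9:20am start Kenji → 1
9:50am start Amara → 2
11:10am end Kenji → 1
12pm end Amara → 0
3:40pm start Declan → 1
4:10pm start Hannah → 2
4:20pm start Dmitri → 3
5pm end Declan → 2
5:20pm end Hannah → 1
5:40pm end Dmitri → 0
Peak is 3, at 4:20pm (Declan, Dmitri, Hannah).

3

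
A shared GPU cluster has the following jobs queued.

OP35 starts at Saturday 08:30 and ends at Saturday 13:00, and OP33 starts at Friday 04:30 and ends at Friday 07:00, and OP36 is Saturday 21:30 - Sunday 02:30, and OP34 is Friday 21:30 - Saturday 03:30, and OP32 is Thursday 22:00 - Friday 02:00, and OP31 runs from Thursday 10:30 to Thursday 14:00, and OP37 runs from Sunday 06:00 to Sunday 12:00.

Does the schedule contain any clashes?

No

Sorted by start: OP31, OP32, OP33, OP34, OP35, OP36, OP37.
OP32 starts after OP31 ends; OP31 is clear from here.
OP33 starts after OP32 ends; OP32 is clear from here.
OP34 starts after OP33 ends; OP33 is clear from here.
OP35 starts after OP34 ends; OP34 is clear from here.
OP36 starts after OP35 ends; OP35 is clear from here.
OP37 starts after OP36 ends.
Every pair is clear; the schedule has no overlaps.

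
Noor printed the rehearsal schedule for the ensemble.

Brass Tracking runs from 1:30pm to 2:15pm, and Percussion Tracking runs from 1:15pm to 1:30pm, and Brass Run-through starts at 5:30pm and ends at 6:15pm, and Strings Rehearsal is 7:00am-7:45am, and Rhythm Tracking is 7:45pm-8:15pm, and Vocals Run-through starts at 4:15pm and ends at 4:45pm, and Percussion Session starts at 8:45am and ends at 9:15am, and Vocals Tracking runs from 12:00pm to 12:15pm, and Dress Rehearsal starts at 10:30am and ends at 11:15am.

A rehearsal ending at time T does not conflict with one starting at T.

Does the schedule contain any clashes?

Sorted by start: Strings Rehearsal, Percussion Session, Dress Rehearsal, Vocals Tracking, Percussion Tracking, Brass Tracking, Vocals Run-through, Brass Run-through, Rhythm Tracking.
Percussion Session starts after Strings Rehearsal ends, so nothing later overlaps Strings Rehearsal either.
Dress Rehearsal starts after Percussion Session ends, so nothing later overlaps Percussion Session either.
Vocals Tracking starts after Dress Rehearsal ends, so nothing later overlaps Dress Rehearsal either.
Percussion Tracking starts after Vocals Tracking ends, so nothing later overlaps Vocals Tracking either.
Brass Tracking starts exactly when Percussion Tracking ends (back-to-back, no overlap), so nothing later overlaps Percussion Tracking either.
Vocals Run-through starts after Brass Tracking ends, so nothing later overlaps Brass Tracking either.
Brass Run-through starts after Vocals Run-through ends, so nothing later overlaps Vocals Run-through either.
Rhythm Tracking starts after Brass Run-through ends.
Every pair is clear; the schedule has no overlaps.

No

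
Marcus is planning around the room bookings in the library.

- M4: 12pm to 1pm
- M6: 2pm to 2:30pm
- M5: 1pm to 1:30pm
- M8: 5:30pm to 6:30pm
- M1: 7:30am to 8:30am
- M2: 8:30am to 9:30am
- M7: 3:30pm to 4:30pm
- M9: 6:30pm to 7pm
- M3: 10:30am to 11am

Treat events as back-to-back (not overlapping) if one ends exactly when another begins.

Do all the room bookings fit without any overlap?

Yes

Two intervals overlap when each starts before the other ends.
Sorted by start: M1, M2, M3, M4, M5, M6, M7, M8, M9.
M2 starts exactly when M1 ends (back-to-back, no overlap), so M1 has no further overlaps.
M3 starts after M2 ends, so M2 has no further overlaps.
M4 starts after M3 ends, so M3 has no further overlaps.
M5 starts exactly when M4 ends (back-to-back, no overlap), so M4 has no further overlaps.
M6 starts after M5 ends, so M5 has no further overlaps.
M7 starts after M6 ends, so M6 has no further overlaps.
M8 starts after M7 ends, so M7 has no further overlaps.
M9 starts exactly when M8 ends (back-to-back, no overlap).
Every pair is clear; the schedule has no overlaps.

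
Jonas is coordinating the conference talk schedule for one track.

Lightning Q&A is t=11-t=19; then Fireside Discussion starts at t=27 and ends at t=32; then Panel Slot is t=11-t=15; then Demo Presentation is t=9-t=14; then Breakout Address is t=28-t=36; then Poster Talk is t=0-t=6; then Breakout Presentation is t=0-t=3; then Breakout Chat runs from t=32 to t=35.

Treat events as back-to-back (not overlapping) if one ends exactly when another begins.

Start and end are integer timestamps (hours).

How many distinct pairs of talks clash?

Two intervals overlap when each starts before the other ends.
Sorted by start: Breakout Presentation, Poster Talk, Demo Presentation, Panel Slot, Lightning Q&A, Fireside Discussion, Breakout Address, Breakout Chat.
Poster Talk starts before Breakout Presentation ends → Breakout Presentation and Poster Talk overlap.
Demo Presentation starts after Breakout Presentation ends, so Breakout Presentation has no further overlaps.
Demo Presentation starts after Poster Talk ends, so Poster Talk has no further overlaps.
Panel Slot starts before Demo Presentation ends → Demo Presentation and Panel Slot overlap.
Lightning Q&A starts before Demo Presentation ends → Demo Presentation and Lightning Q&A overlap.
Fireside Discussion starts after Demo Presentation ends, so Demo Presentation has no further overlaps.
Lightning Q&A starts before Panel Slot ends → Panel Slot and Lightning Q&A overlap.
Fireside Discussion starts after Panel Slot ends, so Panel Slot has no further overlaps.
Fireside Discussion starts after Lightning Q&A ends, so Lightning Q&A has no further overlaps.
Breakout Address starts before Fireside Discussion ends → Fireside Discussion and Breakout Address overlap.
Breakout Chat starts exactly when Fireside Discussion ends (back-to-back, no overlap).
Breakout Chat starts before Breakout Address ends → Breakout Address and Breakout Chat overlap.
Overlapping pairs: Breakout Address & Breakout Chat, Breakout Address & Fireside Discussion, Breakout Presentation & Poster Talk, Demo Presentation & Lightning Q&A, Demo Presentation & Panel Slot, Lightning Q&A & Panel Slot — 6 in total.

6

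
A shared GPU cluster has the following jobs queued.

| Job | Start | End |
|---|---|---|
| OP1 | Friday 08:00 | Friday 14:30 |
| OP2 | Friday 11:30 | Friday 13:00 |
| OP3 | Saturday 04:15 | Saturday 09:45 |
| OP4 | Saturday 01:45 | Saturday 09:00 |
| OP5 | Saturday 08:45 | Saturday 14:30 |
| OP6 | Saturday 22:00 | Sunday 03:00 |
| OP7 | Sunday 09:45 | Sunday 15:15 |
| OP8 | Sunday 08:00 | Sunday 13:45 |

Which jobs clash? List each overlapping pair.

OP1 & OP2, OP3 & OP4, OP3 & OP5, OP4 & OP5, OP7 & OP8

Check each pair: they overlap iff neither finishes before the other starts.
Sorted by start: OP1, OP2, OP4, OP3, OP5, OP6, OP8, OP7.
OP2 starts before OP1 ends → OP1 and OP2 overlap.
OP4 starts after OP1 ends, so OP1 has no further overlaps.
OP4 starts after OP2 ends, so OP2 has no further overlaps.
OP3 starts before OP4 ends → OP4 and OP3 overlap.
OP5 starts before OP4 ends → OP4 and OP5 overlap.
OP6 starts after OP4 ends, so OP4 has no further overlaps.
OP5 starts before OP3 ends → OP3 and OP5 overlap.
OP6 starts after OP3 ends, so OP3 has no further overlaps.
OP6 starts after OP5 ends, so OP5 has no further overlaps.
OP8 starts after OP6 ends, so OP6 has no further overlaps.
OP7 starts before OP8 ends → OP8 and OP7 overlap.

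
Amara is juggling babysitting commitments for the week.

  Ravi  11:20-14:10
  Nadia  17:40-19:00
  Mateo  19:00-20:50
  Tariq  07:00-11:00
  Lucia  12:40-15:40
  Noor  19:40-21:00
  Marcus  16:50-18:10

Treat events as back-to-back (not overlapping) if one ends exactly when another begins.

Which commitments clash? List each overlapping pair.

Lucia & Ravi, Marcus & Nadia, Mateo & Noor

Sorted by start: Tariq, Ravi, Lucia, Marcus, Nadia, Mateo, Noor.
Ravi starts after Tariq ends; Tariq is clear from here.
Lucia starts before Ravi ends → Ravi and Lucia overlap.
Marcus starts after Ravi ends; Ravi is clear from here.
Marcus starts after Lucia ends; Lucia is clear from here.
Nadia starts before Marcus ends → Marcus and Nadia overlap.
Mateo starts after Marcus ends; Marcus is clear from here.
Mateo starts exactly when Nadia ends (back-to-back, no overlap); Nadia is clear from here.
Noor starts before Mateo ends → Mateo and Noor overlap.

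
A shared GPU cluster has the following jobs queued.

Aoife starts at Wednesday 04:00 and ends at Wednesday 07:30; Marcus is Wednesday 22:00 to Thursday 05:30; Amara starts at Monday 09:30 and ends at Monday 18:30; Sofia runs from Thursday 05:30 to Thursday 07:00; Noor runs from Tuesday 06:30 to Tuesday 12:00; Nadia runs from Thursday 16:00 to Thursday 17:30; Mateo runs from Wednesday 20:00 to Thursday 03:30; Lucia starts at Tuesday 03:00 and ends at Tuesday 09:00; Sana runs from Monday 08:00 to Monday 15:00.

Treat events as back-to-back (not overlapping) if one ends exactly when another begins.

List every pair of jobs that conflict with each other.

Amara & Sana, Lucia & Noor, Marcus & Mateo

Sorted by start: Sana, Amara, Lucia, Noor, Aoife, Mateo, Marcus, Sofia, Nadia.
Amara starts before Sana ends → Sana and Amara overlap.
Lucia starts after Sana ends; Sana is clear from here.
Lucia starts after Amara ends; Amara is clear from here.
Noor starts before Lucia ends → Lucia and Noor overlap.
Aoife starts after Lucia ends; Lucia is clear from here.
Aoife starts after Noor ends; Noor is clear from here.
Mateo starts after Aoife ends; Aoife is clear from here.
Marcus starts before Mateo ends → Mateo and Marcus overlap.
Sofia starts after Mateo ends; Mateo is clear from here.
Sofia starts exactly when Marcus ends (back-to-back, no overlap); Marcus is clear from here.
Nadia starts after Sofia ends.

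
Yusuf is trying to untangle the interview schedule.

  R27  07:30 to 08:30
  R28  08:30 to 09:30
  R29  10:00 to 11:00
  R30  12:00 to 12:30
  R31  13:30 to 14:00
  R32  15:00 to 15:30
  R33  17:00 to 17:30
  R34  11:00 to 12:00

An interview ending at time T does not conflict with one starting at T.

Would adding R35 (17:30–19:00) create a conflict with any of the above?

No — it doesn't clash with anything

R27: ends 08:30 at or before R35 starts 17:30 → clear.
R28: ends 09:30 at or before R35 starts 17:30 → clear.
R29: ends 11:00 at or before R35 starts 17:30 → clear.
R34: ends 12:00 at or before R35 starts 17:30 → clear.
R30: ends 12:30 at or before R35 starts 17:30 → clear.
R31: ends 14:00 at or before R35 starts 17:30 → clear.
R32: ends 15:30 at or before R35 starts 17:30 → clear.
R33: ends 17:30 at or before R35 starts 17:30 → clear.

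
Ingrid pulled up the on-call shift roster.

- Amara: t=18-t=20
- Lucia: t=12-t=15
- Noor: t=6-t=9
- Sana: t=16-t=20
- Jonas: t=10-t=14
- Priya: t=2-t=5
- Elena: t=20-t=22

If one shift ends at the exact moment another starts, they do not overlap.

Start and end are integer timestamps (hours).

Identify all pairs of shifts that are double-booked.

Check each pair: they overlap iff neither finishes before the other starts.
Sorted by start: Priya, Noor, Jonas, Lucia, Sana, Amara, Elena.
Noor starts after Priya ends, so nothing later overlaps Priya either.
Jonas starts after Noor ends, so nothing later overlaps Noor either.
Lucia starts before Jonas ends → Jonas and Lucia overlap.
Sana starts after Jonas ends, so nothing later overlaps Jonas either.
Sana starts after Lucia ends, so nothing later overlaps Lucia either.
Amara starts before Sana ends → Sana and Amara overlap.
Elena starts exactly when Sana ends (back-to-back, no overlap).
Elena starts exactly when Amara ends (back-to-back, no overlap).

Amara & Sana, Jonas & Lucia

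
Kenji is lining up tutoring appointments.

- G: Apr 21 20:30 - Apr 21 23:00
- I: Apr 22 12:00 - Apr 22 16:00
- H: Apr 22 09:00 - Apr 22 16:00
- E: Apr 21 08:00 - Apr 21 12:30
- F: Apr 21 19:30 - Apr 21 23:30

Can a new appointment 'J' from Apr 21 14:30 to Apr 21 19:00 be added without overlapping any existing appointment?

E: ends Apr 21 12:30 at or before J starts Apr 21 14:30 → clear.
F: starts Apr 21 19:30 at or after J ends Apr 21 19:00 → clear.
G: starts Apr 21 20:30 at or after J ends Apr 21 19:00 → clear.
H: starts Apr 22 09:00 at or after J ends Apr 21 19:00 → clear.
I: starts Apr 22 12:00 at or after J ends Apr 21 19:00 → clear.

Yes — the slot is free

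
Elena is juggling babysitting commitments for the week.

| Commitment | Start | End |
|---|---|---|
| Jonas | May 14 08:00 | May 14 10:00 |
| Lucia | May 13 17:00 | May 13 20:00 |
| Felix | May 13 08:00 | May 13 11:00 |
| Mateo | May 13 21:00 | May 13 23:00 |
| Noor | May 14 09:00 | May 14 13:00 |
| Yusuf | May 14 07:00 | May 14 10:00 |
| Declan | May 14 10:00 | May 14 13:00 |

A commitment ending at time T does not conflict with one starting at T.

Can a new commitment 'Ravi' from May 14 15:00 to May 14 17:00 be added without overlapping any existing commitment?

Felix: ends May 13 11:00 at or before Ravi starts May 14 15:00 → clear.
Lucia: ends May 13 20:00 at or before Ravi starts May 14 15:00 → clear.
Mateo: ends May 13 23:00 at or before Ravi starts May 14 15:00 → clear.
Yusuf: ends May 14 10:00 at or before Ravi starts May 14 15:00 → clear.
Jonas: ends May 14 10:00 at or before Ravi starts May 14 15:00 → clear.
Noor: ends May 14 13:00 at or before Ravi starts May 14 15:00 → clear.
Declan: ends May 14 13:00 at or before Ravi starts May 14 15:00 → clear.

Yes — the slot is free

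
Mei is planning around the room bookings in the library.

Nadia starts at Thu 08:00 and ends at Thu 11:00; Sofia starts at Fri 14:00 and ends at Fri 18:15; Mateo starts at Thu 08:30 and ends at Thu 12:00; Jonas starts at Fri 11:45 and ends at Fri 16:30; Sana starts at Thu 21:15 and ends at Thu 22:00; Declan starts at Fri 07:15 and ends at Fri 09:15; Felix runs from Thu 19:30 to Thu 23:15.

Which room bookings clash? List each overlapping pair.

Felix & Sana, Jonas & Sofia, Mateo & Nadia

Two intervals overlap when each starts before the other ends.
Sorted by start: Nadia, Mateo, Felix, Sana, Declan, Jonas, Sofia.
Mateo starts before Nadia ends → Nadia and Mateo overlap.
Felix starts after Nadia ends; Nadia is clear from here.
Felix starts after Mateo ends; Mateo is clear from here.
Sana starts before Felix ends → Felix and Sana overlap.
Declan starts after Felix ends; Felix is clear from here.
Declan starts after Sana ends; Sana is clear from here.
Jonas starts after Declan ends; Declan is clear from here.
Sofia starts before Jonas ends → Jonas and Sofia overlap.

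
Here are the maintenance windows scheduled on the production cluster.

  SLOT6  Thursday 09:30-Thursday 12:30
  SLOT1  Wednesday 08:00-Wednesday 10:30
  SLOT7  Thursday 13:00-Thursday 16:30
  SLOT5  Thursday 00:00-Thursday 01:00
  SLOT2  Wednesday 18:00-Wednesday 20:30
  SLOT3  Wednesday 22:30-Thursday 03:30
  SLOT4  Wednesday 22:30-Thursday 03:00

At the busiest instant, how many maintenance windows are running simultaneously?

3

Walk through starts and ends in time order (an end at T is processed before a start at T):
Wednesday 08:00 start SLOT1 → 1
Wednesday 10:30 end SLOT1 → 0
Wednesday 18:00 start SLOT2 → 1
Wednesday 20:30 end SLOT2 → 0
Wednesday 22:30 start SLOT3 → 1
Wednesday 22:30 start SLOT4 → 2
Thursday 00:00 start SLOT5 → 3
Thursday 01:00 end SLOT5 → 2
Thursday 03:00 end SLOT4 → 1
Thursday 03:30 end SLOT3 → 0
Thursday 09:30 start SLOT6 → 1
Thursday 12:30 end SLOT6 → 0
Thursday 13:00 start SLOT7 → 1
Thursday 16:30 end SLOT7 → 0
Peak is 3, at Thursday 00:00 (SLOT3, SLOT4, SLOT5).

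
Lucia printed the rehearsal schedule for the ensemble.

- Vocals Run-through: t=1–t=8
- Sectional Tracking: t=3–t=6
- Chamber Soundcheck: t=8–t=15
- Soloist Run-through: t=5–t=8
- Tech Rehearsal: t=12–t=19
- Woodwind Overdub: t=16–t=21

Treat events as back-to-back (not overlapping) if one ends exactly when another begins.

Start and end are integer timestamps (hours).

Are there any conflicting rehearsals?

Yes

Sorted by start: Vocals Run-through, Sectional Tracking, Soloist Run-through, Chamber Soundcheck, Tech Rehearsal, Woodwind Overdub.
Sectional Tracking starts before Vocals Run-through ends → Vocals Run-through and Sectional Tracking overlap.
That's a conflict, so the schedule is not conflict-free.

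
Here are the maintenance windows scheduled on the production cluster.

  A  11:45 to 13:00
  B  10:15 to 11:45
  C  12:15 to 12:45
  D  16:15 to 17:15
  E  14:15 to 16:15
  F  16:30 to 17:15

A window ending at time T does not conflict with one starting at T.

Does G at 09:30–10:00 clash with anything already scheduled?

B: starts 10:15 at or after G ends 10:00 → clear.
A: starts 11:45 at or after G ends 10:00 → clear.
C: starts 12:15 at or after G ends 10:00 → clear.
E: starts 14:15 at or after G ends 10:00 → clear.
D: starts 16:15 at or after G ends 10:00 → clear.
F: starts 16:30 at or after G ends 10:00 → clear.

No — it doesn't clash with anything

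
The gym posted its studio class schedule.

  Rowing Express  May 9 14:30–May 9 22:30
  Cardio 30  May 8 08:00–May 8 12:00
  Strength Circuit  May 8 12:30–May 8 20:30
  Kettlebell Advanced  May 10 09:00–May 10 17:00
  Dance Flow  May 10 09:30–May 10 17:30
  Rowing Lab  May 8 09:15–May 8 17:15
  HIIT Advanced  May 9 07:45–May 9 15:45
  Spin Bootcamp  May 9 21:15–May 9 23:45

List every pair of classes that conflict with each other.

Cardio 30 & Rowing Lab, Dance Flow & Kettlebell Advanced, HIIT Advanced & Rowing Express, Rowing Express & Spin Bootcamp, Rowing Lab & Strength Circuit

Two intervals overlap when each starts before the other ends.
Sorted by start: Cardio 30, Rowing Lab, Strength Circuit, HIIT Advanced, Rowing Express, Spin Bootcamp, Kettlebell Advanced, Dance Flow.
Rowing Lab starts before Cardio 30 ends → Cardio 30 and Rowing Lab overlap.
Strength Circuit starts after Cardio 30 ends; Cardio 30 is clear from here.
Strength Circuit starts before Rowing Lab ends → Rowing Lab and Strength Circuit overlap.
HIIT Advanced starts after Rowing Lab ends; Rowing Lab is clear from here.
HIIT Advanced starts after Strength Circuit ends; Strength Circuit is clear from here.
Rowing Express starts before HIIT Advanced ends → HIIT Advanced and Rowing Express overlap.
Spin Bootcamp starts after HIIT Advanced ends; HIIT Advanced is clear from here.
Spin Bootcamp starts before Rowing Express ends → Rowing Express and Spin Bootcamp overlap.
Kettlebell Advanced starts after Rowing Express ends; Rowing Express is clear from here.
Kettlebell Advanced starts after Spin Bootcamp ends; Spin Bootcamp is clear from here.
Dance Flow starts before Kettlebell Advanced ends → Kettlebell Advanced and Dance Flow overlap.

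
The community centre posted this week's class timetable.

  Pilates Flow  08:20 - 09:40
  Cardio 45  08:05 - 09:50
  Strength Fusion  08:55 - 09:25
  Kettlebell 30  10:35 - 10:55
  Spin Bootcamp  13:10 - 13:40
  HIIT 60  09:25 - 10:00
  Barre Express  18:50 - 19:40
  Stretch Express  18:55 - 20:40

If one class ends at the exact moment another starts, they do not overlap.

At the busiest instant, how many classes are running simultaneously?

Sweep the timeline, counting +1 at each start and −1 at each end (ends before starts at a tie):
08:05 start Cardio 45 → 1
08:20 start Pilates Flow → 2
08:55 start Strength Fusion → 3
09:25 end Strength Fusion → 2
09:25 start HIIT 60 → 3
09:40 end Pilates Flow → 2
09:50 end Cardio 45 → 1
10:00 end HIIT 60 → 0
10:35 start Kettlebell 30 → 1
10:55 end Kettlebell 30 → 0
13:10 start Spin Bootcamp → 1
13:40 end Spin Bootcamp → 0
18:50 start Barre Express → 1
18:55 start Stretch Express → 2
19:40 end Barre Express → 1
20:40 end Stretch Express → 0
Peak is 3, at 08:55 (Cardio 45, Pilates Flow, Strength Fusion).

3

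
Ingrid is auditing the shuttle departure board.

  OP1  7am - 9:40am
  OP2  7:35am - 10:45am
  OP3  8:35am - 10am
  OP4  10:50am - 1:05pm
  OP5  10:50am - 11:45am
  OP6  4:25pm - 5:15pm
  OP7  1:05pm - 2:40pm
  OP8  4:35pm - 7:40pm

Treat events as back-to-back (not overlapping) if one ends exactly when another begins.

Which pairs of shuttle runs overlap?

OP1 & OP2, OP1 & OP3, OP2 & OP3, OP4 & OP5, OP6 & OP8

Check each pair: they overlap iff neither finishes before the other starts.
Sorted by start: OP1, OP2, OP3, OP4, OP5, OP7, OP6, OP8.
OP2 starts before OP1 ends → OP1 and OP2 overlap.
OP3 starts before OP1 ends → OP1 and OP3 overlap.
OP4 starts after OP1 ends; OP1 is clear from here.
OP3 starts before OP2 ends → OP2 and OP3 overlap.
OP4 starts after OP2 ends; OP2 is clear from here.
OP4 starts after OP3 ends; OP3 is clear from here.
OP5 starts before OP4 ends → OP4 and OP5 overlap.
OP7 starts exactly when OP4 ends (back-to-back, no overlap); OP4 is clear from here.
OP7 starts after OP5 ends; OP5 is clear from here.
OP6 starts after OP7 ends; OP7 is clear from here.
OP8 starts before OP6 ends → OP6 and OP8 overlap.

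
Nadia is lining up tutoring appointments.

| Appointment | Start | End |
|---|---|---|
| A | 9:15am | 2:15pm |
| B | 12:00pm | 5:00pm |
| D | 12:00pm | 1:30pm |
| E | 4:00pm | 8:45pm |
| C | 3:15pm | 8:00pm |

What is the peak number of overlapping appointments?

3

Sweep the timeline, counting +1 at each start and −1 at each end (ends before starts at a tie):
9:15am start A → 1
12:00pm start B → 2
12:00pm start D → 3
1:30pm end D → 2
2:15pm end A → 1
3:15pm start C → 2
4:00pm start E → 3
5:00pm end B → 2
8:00pm end C → 1
8:45pm end E → 0
Peak is 3, at 12:00pm (A, B, D).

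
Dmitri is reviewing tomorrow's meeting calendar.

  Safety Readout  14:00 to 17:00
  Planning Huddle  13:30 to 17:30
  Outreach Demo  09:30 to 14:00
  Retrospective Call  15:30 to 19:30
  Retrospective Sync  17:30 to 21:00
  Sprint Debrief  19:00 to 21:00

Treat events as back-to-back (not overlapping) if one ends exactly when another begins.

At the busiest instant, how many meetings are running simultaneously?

Sort all start/end points and keep a running count:
09:30 start Outreach Demo → 1
13:30 start Planning Huddle → 2
14:00 end Outreach Demo → 1
14:00 start Safety Readout → 2
15:30 start Retrospective Call → 3
17:00 end Safety Readout → 2
17:30 end Planning Huddle → 1
17:30 start Retrospective Sync → 2
19:00 start Sprint Debrief → 3
19:30 end Retrospective Call → 2
21:00 end Retrospective Sync → 1
21:00 end Sprint Debrief → 0
Peak is 3, at 15:30 (Planning Huddle, Retrospective Call, Safety Readout).

3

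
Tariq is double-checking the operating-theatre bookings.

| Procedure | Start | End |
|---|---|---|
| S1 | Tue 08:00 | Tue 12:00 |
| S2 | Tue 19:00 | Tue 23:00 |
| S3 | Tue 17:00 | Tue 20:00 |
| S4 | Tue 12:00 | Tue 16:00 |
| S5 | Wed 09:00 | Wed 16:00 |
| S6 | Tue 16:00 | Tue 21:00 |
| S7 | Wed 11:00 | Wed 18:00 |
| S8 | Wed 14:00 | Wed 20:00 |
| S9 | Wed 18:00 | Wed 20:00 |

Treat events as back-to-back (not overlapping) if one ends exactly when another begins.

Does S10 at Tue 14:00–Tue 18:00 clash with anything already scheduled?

S1: ends Tue 12:00 at or before S10 starts Tue 14:00 → clear.
S4: starts Tue 12:00 before S10 ends Tue 18:00, and ends Tue 16:00 after S10 starts Tue 14:00 → overlap.
S6: starts Tue 16:00 before S10 ends Tue 18:00, and ends Tue 21:00 after S10 starts Tue 14:00 → overlap.
S3: starts Tue 17:00 before S10 ends Tue 18:00, and ends Tue 20:00 after S10 starts Tue 14:00 → overlap.
S2: starts Tue 19:00 at or after S10 ends Tue 18:00 → clear.
S5: starts Wed 09:00 at or after S10 ends Tue 18:00 → clear.
S7: starts Wed 11:00 at or after S10 ends Tue 18:00 → clear.
S8: starts Wed 14:00 at or after S10 ends Tue 18:00 → clear.
S9: starts Wed 18:00 at or after S10 ends Tue 18:00 → clear.
S10 overlaps S3, S4, S6.

Yes — it overlaps S3, S4, S6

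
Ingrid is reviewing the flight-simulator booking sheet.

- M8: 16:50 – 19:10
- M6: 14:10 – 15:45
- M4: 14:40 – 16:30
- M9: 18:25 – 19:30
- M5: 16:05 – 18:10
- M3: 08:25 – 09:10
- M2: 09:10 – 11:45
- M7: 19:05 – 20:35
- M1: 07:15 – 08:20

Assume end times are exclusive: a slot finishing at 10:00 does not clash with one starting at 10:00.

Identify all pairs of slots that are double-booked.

M4 & M5, M4 & M6, M5 & M8, M7 & M8, M7 & M9, M8 & M9

Sorted by start: M1, M3, M2, M6, M4, M5, M8, M9, M7.
M3 starts after M1 ends, so nothing later overlaps M1 either.
M2 starts exactly when M3 ends (back-to-back, no overlap), so nothing later overlaps M3 either.
M6 starts after M2 ends, so nothing later overlaps M2 either.
M4 starts before M6 ends → M6 and M4 overlap.
M5 starts after M6 ends, so nothing later overlaps M6 either.
M5 starts before M4 ends → M4 and M5 overlap.
M8 starts after M4 ends, so nothing later overlaps M4 either.
M8 starts before M5 ends → M5 and M8 overlap.
M9 starts after M5 ends, so nothing later overlaps M5 either.
M9 starts before M8 ends → M8 and M9 overlap.
M7 starts before M8 ends → M8 and M7 overlap.
M7 starts before M9 ends → M9 and M7 overlap.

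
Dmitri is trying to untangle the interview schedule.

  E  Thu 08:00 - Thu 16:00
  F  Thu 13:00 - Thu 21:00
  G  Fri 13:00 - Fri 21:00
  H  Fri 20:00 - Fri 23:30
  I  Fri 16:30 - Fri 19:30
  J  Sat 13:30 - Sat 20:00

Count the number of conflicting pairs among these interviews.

Sorted by start: E, F, G, I, H, J.
F starts before E ends → E and F overlap.
G starts after E ends, so nothing later overlaps E either.
G starts after F ends, so nothing later overlaps F either.
I starts before G ends → G and I overlap.
H starts before G ends → G and H overlap.
J starts after G ends.
H starts after I ends, so nothing later overlaps I either.
J starts after H ends.
Overlapping pairs: E & F, G & H, G & I — 3 in total.

3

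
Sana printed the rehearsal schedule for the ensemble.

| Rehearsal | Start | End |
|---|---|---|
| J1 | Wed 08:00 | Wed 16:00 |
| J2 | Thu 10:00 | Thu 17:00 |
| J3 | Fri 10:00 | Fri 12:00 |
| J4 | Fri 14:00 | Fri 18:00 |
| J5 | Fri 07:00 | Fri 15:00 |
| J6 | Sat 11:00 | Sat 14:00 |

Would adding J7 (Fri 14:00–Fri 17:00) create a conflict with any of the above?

J1: ends Wed 16:00 at or before J7 starts Fri 14:00 → clear.
J2: ends Thu 17:00 at or before J7 starts Fri 14:00 → clear.
J5: starts Fri 07:00 before J7 ends Fri 17:00, and ends Fri 15:00 after J7 starts Fri 14:00 → overlap.
J3: ends Fri 12:00 at or before J7 starts Fri 14:00 → clear.
J4: starts Fri 14:00 before J7 ends Fri 17:00, and ends Fri 18:00 after J7 starts Fri 14:00 → overlap.
J6: starts Sat 11:00 at or after J7 ends Fri 17:00 → clear.
J7 overlaps J4, J5.

Yes — it overlaps J4, J5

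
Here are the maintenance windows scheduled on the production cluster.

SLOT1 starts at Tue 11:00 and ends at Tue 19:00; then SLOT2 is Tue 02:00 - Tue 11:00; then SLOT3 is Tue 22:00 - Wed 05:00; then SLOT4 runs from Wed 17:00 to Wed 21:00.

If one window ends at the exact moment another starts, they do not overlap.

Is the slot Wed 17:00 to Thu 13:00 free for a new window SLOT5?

SLOT2: ends Tue 11:00 at or before SLOT5 starts Wed 17:00 → clear.
SLOT1: ends Tue 19:00 at or before SLOT5 starts Wed 17:00 → clear.
SLOT3: ends Wed 05:00 at or before SLOT5 starts Wed 17:00 → clear.
SLOT4: starts Wed 17:00 before SLOT5 ends Thu 13:00, and ends Wed 21:00 after SLOT5 starts Wed 17:00 → overlap.
SLOT5 overlaps SLOT4.

No — it overlaps SLOT4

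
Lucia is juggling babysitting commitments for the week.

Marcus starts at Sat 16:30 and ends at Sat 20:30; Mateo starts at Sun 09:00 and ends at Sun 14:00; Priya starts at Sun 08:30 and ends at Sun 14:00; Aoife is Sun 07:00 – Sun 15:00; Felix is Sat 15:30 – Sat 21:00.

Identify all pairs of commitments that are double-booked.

Sorted by start: Felix, Marcus, Aoife, Priya, Mateo.
Marcus starts before Felix ends → Felix and Marcus overlap.
Aoife starts after Felix ends, so nothing later overlaps Felix either.
Aoife starts after Marcus ends, so nothing later overlaps Marcus either.
Priya starts before Aoife ends → Aoife and Priya overlap.
Mateo starts before Aoife ends → Aoife and Mateo overlap.
Mateo starts before Priya ends → Priya and Mateo overlap.

Aoife & Mateo, Aoife & Priya, Felix & Marcus, Mateo & Priya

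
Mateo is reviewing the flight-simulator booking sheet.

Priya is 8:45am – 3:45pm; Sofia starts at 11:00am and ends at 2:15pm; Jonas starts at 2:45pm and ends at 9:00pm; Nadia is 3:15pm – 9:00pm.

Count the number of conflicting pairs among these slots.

Check each pair: they overlap iff neither finishes before the other starts.
Sorted by start: Priya, Sofia, Jonas, Nadia.
Sofia starts before Priya ends → Priya and Sofia overlap.
Jonas starts before Priya ends → Priya and Jonas overlap.
Nadia starts before Priya ends → Priya and Nadia overlap.
Jonas starts after Sofia ends — done with Sofia.
Nadia starts before Jonas ends → Jonas and Nadia overlap.
Overlapping pairs: Jonas & Nadia, Jonas & Priya, Nadia & Priya, Priya & Sofia — 4 in total.

4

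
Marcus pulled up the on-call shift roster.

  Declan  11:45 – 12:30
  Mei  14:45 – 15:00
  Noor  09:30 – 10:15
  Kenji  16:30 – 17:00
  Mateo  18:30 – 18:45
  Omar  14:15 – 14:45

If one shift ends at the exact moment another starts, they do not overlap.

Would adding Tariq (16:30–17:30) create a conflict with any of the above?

Noor: ends 10:15 at or before Tariq starts 16:30 → clear.
Declan: ends 12:30 at or before Tariq starts 16:30 → clear.
Omar: ends 14:45 at or before Tariq starts 16:30 → clear.
Mei: ends 15:00 at or before Tariq starts 16:30 → clear.
Kenji: starts 16:30 before Tariq ends 17:30, and ends 17:00 after Tariq starts 16:30 → overlap.
Mateo: starts 18:30 at or after Tariq ends 17:30 → clear.
Tariq overlaps Kenji.

Yes — it overlaps Kenji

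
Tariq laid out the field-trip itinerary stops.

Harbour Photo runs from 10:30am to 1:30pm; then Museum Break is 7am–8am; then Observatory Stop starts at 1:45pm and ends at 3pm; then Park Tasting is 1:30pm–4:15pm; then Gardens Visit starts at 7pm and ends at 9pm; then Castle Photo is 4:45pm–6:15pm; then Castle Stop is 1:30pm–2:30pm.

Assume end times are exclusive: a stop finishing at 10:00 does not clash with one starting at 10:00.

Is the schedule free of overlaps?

No

Check each pair: they overlap iff neither finishes before the other starts.
Sorted by start: Museum Break, Harbour Photo, Park Tasting, Castle Stop, Observatory Stop, Castle Photo, Gardens Visit.
Harbour Photo starts after Museum Break ends — done with Museum Break.
Park Tasting starts exactly when Harbour Photo ends (back-to-back, no overlap) — done with Harbour Photo.
Castle Stop starts before Park Tasting ends → Park Tasting and Castle Stop overlap.
That's a conflict, so the schedule is not conflict-free.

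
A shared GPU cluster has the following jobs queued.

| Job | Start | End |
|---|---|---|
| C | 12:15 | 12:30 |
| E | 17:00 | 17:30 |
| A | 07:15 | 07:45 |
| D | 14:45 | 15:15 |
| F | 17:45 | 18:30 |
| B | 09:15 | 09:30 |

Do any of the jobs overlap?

Two intervals overlap when each starts before the other ends.
Sorted by start: A, B, C, D, E, F.
B starts after A ends; A is clear from here.
C starts after B ends; B is clear from here.
D starts after C ends; C is clear from here.
E starts after D ends; D is clear from here.
F starts after E ends.
Every pair is clear; the schedule has no overlaps.

No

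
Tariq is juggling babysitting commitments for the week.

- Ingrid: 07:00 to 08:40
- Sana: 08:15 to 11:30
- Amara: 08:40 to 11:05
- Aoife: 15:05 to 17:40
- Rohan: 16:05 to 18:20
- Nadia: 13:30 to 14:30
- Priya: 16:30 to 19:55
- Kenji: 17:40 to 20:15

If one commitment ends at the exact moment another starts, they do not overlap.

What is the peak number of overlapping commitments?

Walk through starts and ends in time order (an end at T is processed before a start at T):
07:00 start Ingrid → 1
08:15 start Sana → 2
08:40 end Ingrid → 1
08:40 start Amara → 2
11:05 end Amara → 1
11:30 end Sana → 0
13:30 start Nadia → 1
14:30 end Nadia → 0
15:05 start Aoife → 1
16:05 start Rohan → 2
16:30 start Priya → 3
17:40 end Aoife → 2
17:40 start Kenji → 3
18:20 end Rohan → 2
19:55 end Priya → 1
20:15 end Kenji → 0
Peak is 3, at 16:30 (Aoife, Priya, Rohan).

3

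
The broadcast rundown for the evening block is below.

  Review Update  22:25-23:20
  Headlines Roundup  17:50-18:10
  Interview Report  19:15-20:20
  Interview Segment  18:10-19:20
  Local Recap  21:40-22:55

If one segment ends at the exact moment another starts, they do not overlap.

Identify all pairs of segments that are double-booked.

Sorted by start: Headlines Roundup, Interview Segment, Interview Report, Local Recap, Review Update.
Interview Segment starts exactly when Headlines Roundup ends (back-to-back, no overlap); Headlines Roundup is clear from here.
Interview Report starts before Interview Segment ends → Interview Segment and Interview Report overlap.
Local Recap starts after Interview Segment ends; Interview Segment is clear from here.
Local Recap starts after Interview Report ends; Interview Report is clear from here.
Review Update starts before Local Recap ends → Local Recap and Review Update overlap.

Interview Report & Interview Segment, Local Recap & Review Update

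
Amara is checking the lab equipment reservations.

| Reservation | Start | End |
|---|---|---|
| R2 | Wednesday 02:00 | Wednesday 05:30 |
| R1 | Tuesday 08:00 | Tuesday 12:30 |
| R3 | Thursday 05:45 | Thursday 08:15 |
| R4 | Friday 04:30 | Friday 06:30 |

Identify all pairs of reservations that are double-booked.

none

Sorted by start: R1, R2, R3, R4.
R2 starts after R1 ends, so nothing later overlaps R1 either.
R3 starts after R2 ends, so nothing later overlaps R2 either.
R4 starts after R3 ends.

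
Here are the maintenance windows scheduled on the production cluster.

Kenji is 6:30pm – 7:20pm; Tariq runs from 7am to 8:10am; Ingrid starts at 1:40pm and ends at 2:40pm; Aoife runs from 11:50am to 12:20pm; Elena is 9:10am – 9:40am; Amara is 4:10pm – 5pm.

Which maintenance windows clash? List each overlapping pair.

Check each pair: they overlap iff neither finishes before the other starts.
Sorted by start: Tariq, Elena, Aoife, Ingrid, Amara, Kenji.
Elena starts after Tariq ends — done with Tariq.
Aoife starts after Elena ends — done with Elena.
Ingrid starts after Aoife ends — done with Aoife.
Amara starts after Ingrid ends — done with Ingrid.
Kenji starts after Amara ends.

none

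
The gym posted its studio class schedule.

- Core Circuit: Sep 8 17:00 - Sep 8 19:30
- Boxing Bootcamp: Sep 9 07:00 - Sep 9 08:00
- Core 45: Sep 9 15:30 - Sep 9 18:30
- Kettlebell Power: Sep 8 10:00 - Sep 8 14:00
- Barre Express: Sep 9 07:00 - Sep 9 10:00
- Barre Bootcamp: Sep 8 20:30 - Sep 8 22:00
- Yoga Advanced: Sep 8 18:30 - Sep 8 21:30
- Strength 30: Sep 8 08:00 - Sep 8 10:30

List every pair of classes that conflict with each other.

Sorted by start: Strength 30, Kettlebell Power, Core Circuit, Yoga Advanced, Barre Bootcamp, Boxing Bootcamp, Barre Express, Core 45.
Kettlebell Power starts before Strength 30 ends → Strength 30 and Kettlebell Power overlap.
Core Circuit starts after Strength 30 ends, so Strength 30 has no further overlaps.
Core Circuit starts after Kettlebell Power ends, so Kettlebell Power has no further overlaps.
Yoga Advanced starts before Core Circuit ends → Core Circuit and Yoga Advanced overlap.
Barre Bootcamp starts after Core Circuit ends, so Core Circuit has no further overlaps.
Barre Bootcamp starts before Yoga Advanced ends → Yoga Advanced and Barre Bootcamp overlap.
Boxing Bootcamp starts after Yoga Advanced ends, so Yoga Advanced has no further overlaps.
Boxing Bootcamp starts after Barre Bootcamp ends, so Barre Bootcamp has no further overlaps.
Barre Express starts before Boxing Bootcamp ends → Boxing Bootcamp and Barre Express overlap.
Core 45 starts after Boxing Bootcamp ends.
Core 45 starts after Barre Express ends.

Barre Bootcamp & Yoga Advanced, Barre Express & Boxing Bootcamp, Core Circuit & Yoga Advanced, Kettlebell Power & Strength 30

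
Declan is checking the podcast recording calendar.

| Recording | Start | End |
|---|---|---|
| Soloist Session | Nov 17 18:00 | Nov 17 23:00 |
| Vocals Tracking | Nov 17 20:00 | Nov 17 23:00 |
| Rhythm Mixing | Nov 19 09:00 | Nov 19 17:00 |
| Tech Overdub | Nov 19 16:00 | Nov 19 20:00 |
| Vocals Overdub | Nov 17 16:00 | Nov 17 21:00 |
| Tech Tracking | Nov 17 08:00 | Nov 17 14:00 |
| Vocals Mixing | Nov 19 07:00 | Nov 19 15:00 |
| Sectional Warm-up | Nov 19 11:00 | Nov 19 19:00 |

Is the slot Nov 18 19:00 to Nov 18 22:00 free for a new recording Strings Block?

Tech Tracking: ends Nov 17 14:00 at or before Strings Block starts Nov 18 19:00 → clear.
Vocals Overdub: ends Nov 17 21:00 at or before Strings Block starts Nov 18 19:00 → clear.
Soloist Session: ends Nov 17 23:00 at or before Strings Block starts Nov 18 19:00 → clear.
Vocals Tracking: ends Nov 17 23:00 at or before Strings Block starts Nov 18 19:00 → clear.
Vocals Mixing: starts Nov 19 07:00 at or after Strings Block ends Nov 18 22:00 → clear.
Rhythm Mixing: starts Nov 19 09:00 at or after Strings Block ends Nov 18 22:00 → clear.
Sectional Warm-up: starts Nov 19 11:00 at or after Strings Block ends Nov 18 22:00 → clear.
Tech Overdub: starts Nov 19 16:00 at or after Strings Block ends Nov 18 22:00 → clear.

Yes — the slot is free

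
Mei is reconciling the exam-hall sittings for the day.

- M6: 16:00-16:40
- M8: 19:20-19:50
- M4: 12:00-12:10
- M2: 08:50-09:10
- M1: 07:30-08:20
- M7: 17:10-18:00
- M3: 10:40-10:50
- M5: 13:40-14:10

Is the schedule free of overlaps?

Yes

Sorted by start: M1, M2, M3, M4, M5, M6, M7, M8.
M2 starts after M1 ends; M1 is clear from here.
M3 starts after M2 ends; M2 is clear from here.
M4 starts after M3 ends; M3 is clear from here.
M5 starts after M4 ends; M4 is clear from here.
M6 starts after M5 ends; M5 is clear from here.
M7 starts after M6 ends; M6 is clear from here.
M8 starts after M7 ends.
Every pair is clear; the schedule has no overlaps.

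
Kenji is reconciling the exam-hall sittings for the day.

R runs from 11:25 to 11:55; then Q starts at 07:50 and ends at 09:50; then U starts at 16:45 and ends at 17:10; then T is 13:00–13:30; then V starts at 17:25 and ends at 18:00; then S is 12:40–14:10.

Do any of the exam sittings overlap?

Sorted by start: Q, R, S, T, U, V.
R starts after Q ends — done with Q.
S starts after R ends — done with R.
T starts before S ends → S and T overlap.
That's a conflict, so the schedule is not conflict-free.

Yes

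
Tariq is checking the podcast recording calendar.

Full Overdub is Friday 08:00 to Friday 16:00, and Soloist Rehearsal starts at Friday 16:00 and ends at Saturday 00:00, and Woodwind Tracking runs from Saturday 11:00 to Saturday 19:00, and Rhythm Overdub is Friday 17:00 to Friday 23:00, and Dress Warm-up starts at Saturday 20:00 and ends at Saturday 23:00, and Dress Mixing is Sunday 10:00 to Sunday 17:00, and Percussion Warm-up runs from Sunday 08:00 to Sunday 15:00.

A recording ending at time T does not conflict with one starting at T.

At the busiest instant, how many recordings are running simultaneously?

2

Walk through starts and ends in time order (an end at T is processed before a start at T):
Friday 08:00 start Full Overdub → 1
Friday 16:00 end Full Overdub → 0
Friday 16:00 start Soloist Rehearsal → 1
Friday 17:00 start Rhythm Overdub → 2
Friday 23:00 end Rhythm Overdub → 1
Saturday 00:00 end Soloist Rehearsal → 0
Saturday 11:00 start Woodwind Tracking → 1
Saturday 19:00 end Woodwind Tracking → 0
Saturday 20:00 start Dress Warm-up → 1
Saturday 23:00 end Dress Warm-up → 0
Sunday 08:00 start Percussion Warm-up → 1
Sunday 10:00 start Dress Mixing → 2
Sunday 15:00 end Percussion Warm-up → 1
Sunday 17:00 end Dress Mixing → 0
Peak is 2, at Friday 17:00 (Rhythm Overdub, Soloist Rehearsal).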